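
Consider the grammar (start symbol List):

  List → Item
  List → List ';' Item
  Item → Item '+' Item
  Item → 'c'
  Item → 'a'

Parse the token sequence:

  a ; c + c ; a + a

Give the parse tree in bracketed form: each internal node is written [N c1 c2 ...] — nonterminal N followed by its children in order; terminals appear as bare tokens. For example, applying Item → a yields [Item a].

[List [List [List [Item a]] ; [Item [Item c] + [Item c]]] ; [Item [Item a] + [Item a]]]

List
List ; Item
List ; Item ; Item
Item ; Item ; Item
a ; Item ; Item
a ; Item + Item ; Item
a ; c + Item ; Item
a ; c + c ; Item
a ; c + c ; Item + Item
a ; c + c ; a + Item
a ; c + c ; a + a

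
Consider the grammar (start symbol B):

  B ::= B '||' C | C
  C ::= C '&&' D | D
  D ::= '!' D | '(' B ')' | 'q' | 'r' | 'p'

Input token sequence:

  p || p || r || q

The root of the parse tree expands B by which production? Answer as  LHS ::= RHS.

B ::= B '||' C

[B [B [B [B [C [D p]]] || [C [D p]]] || [C [D r]]] || [C [D q]]]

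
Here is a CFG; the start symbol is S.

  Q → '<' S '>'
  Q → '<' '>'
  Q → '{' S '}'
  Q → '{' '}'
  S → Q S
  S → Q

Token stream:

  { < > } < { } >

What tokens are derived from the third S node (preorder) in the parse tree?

< { } >

[S [Q { [S [Q < >]] }] [S [Q < [S [Q { }]] >]]]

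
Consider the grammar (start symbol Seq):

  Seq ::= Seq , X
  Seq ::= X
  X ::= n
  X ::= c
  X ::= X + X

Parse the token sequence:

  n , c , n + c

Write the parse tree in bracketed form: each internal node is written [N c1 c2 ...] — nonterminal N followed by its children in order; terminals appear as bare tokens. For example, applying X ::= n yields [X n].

[Seq [Seq [Seq [X n]] , [X c]] , [X [X n] + [X c]]]

Seq
Seq , X
Seq , X , X
X , X , X
n , X , X
n , c , X
n , c , X + X
n , c , n + X
n , c , n + c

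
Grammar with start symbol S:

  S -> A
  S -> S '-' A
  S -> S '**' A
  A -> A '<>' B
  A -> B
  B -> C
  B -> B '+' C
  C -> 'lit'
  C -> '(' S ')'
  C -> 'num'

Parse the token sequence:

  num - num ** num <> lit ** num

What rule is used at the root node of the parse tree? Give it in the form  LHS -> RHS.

S -> S '**' A

[S [S [S [S [A [B [C num]]]] - [A [B [C num]]]] ** [A [A [B [C num]]] <> [B [C lit]]]] ** [A [B [C num]]]]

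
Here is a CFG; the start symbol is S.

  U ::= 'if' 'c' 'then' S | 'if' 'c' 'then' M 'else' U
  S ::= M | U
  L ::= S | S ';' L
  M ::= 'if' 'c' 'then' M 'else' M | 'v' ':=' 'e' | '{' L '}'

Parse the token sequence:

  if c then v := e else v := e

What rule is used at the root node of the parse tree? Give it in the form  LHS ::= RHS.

[S [M if c then [M v := e] else [M v := e]]]

S ::= M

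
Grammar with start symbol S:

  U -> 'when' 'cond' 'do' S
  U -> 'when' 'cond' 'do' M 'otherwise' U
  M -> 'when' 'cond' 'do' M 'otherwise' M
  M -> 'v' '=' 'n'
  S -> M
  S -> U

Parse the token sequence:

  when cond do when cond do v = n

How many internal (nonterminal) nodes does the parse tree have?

6

[S [U when cond do [S [U when cond do [S [M v = n]]]]]]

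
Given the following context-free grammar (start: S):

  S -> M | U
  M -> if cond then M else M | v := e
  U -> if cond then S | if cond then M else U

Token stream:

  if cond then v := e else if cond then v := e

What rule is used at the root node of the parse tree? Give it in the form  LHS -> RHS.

[S [U if cond then [M v := e] else [U if cond then [S [M v := e]]]]]

S -> U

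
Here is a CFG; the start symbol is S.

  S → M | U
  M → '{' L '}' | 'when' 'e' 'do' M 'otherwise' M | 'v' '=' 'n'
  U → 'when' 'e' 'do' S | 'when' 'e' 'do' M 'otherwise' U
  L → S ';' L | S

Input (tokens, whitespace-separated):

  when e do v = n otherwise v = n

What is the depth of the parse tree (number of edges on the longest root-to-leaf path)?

3

[S [M when e do [M v = n] otherwise [M v = n]]]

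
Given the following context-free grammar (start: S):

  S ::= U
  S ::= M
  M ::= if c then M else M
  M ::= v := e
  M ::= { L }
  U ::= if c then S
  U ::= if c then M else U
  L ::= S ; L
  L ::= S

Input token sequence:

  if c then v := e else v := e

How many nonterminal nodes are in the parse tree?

[S [M if c then [M v := e] else [M v := e]]]

4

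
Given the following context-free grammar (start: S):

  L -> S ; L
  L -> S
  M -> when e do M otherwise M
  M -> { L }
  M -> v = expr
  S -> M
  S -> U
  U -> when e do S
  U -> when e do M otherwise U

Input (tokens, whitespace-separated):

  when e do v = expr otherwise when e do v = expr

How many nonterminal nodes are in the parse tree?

[S [U when e do [M v = expr] otherwise [U when e do [S [M v = expr]]]]]

6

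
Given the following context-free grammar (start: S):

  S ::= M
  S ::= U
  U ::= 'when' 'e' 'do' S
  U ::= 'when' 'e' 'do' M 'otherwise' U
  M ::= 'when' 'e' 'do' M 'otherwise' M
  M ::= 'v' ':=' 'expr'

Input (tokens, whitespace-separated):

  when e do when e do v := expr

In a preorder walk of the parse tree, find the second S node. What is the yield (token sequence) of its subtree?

[S [U when e do [S [U when e do [S [M v := expr]]]]]]

when e do v := expr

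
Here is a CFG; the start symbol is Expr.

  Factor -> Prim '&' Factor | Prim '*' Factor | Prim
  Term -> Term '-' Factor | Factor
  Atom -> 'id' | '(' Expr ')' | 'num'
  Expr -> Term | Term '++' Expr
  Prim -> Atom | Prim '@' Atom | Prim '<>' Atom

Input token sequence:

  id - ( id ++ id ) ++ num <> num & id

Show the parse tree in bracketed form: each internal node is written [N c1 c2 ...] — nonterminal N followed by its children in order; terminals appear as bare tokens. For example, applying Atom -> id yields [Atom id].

[Expr [Term [Term [Factor [Prim [Atom id]]]] - [Factor [Prim [Atom ( [Expr [Term [Factor [Prim [Atom id]]]] ++ [Expr [Term [Factor [Prim [Atom id]]]]]] )]]]] ++ [Expr [Term [Factor [Prim [Prim [Atom num]] <> [Atom num]] & [Factor [Prim [Atom id]]]]]]]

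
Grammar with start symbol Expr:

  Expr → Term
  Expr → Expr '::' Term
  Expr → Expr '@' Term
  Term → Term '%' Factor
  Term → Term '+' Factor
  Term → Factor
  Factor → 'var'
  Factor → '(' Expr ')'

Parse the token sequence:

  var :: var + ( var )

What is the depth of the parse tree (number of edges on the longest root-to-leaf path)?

6

[Expr [Expr [Term [Factor var]]] :: [Term [Term [Factor var]] + [Factor ( [Expr [Term [Factor var]]] )]]]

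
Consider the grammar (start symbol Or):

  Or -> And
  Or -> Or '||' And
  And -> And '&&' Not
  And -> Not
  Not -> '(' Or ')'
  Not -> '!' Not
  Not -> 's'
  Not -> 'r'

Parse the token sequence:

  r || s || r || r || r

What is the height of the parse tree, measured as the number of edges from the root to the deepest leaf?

[Or [Or [Or [Or [Or [And [Not r]]] || [And [Not s]]] || [And [Not r]]] || [And [Not r]]] || [And [Not r]]]

7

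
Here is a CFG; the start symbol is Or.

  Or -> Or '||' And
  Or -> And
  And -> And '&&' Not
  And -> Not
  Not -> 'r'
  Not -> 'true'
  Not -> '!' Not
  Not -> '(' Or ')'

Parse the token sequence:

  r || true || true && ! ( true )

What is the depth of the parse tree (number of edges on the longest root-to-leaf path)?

[Or [Or [Or [And [Not r]]] || [And [Not true]]] || [And [And [Not true]] && [Not ! [Not ( [Or [And [Not true]]] )]]]]

7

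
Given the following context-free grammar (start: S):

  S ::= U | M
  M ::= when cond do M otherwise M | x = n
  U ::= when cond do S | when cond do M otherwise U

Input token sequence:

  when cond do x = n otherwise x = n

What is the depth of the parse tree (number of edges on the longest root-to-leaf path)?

3

[S [M when cond do [M x = n] otherwise [M x = n]]]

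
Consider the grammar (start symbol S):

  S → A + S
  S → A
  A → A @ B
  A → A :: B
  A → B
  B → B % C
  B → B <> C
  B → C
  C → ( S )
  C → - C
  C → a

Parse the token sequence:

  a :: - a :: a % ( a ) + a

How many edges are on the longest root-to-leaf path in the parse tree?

8

[S [A [A [A [B [C a]]] :: [B [C - [C a]]]] :: [B [B [C a]] % [C ( [S [A [B [C a]]]] )]]] + [S [A [B [C a]]]]]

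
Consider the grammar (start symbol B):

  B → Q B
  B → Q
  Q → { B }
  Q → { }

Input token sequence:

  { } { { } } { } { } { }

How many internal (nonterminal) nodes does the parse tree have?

[B [Q { }] [B [Q { [B [Q { }]] }] [B [Q { }] [B [Q { }] [B [Q { }]]]]]]

12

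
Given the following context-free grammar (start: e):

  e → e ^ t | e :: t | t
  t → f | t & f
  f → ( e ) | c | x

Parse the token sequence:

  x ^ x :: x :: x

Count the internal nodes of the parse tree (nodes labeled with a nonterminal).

[e [e [e [e [t [f x]]] ^ [t [f x]]] :: [t [f x]]] :: [t [f x]]]

12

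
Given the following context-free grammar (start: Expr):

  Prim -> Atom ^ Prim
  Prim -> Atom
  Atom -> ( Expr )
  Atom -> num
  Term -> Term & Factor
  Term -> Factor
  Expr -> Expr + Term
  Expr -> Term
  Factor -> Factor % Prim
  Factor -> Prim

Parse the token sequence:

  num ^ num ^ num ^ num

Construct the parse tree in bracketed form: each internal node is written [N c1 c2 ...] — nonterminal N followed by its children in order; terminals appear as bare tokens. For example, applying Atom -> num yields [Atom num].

[Expr [Term [Factor [Prim [Atom num] ^ [Prim [Atom num] ^ [Prim [Atom num] ^ [Prim [Atom num]]]]]]]]

Expr
Term
Factor
Prim
Atom ^ Prim
num ^ Prim
num ^ Atom ^ Prim
num ^ num ^ Prim
num ^ num ^ Atom ^ Prim
num ^ num ^ num ^ Prim
num ^ num ^ num ^ Atom
num ^ num ^ num ^ num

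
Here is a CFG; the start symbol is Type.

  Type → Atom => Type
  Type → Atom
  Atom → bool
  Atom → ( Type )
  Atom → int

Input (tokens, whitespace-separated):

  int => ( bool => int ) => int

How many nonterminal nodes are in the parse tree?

10

[Type [Atom int] => [Type [Atom ( [Type [Atom bool] => [Type [Atom int]]] )] => [Type [Atom int]]]]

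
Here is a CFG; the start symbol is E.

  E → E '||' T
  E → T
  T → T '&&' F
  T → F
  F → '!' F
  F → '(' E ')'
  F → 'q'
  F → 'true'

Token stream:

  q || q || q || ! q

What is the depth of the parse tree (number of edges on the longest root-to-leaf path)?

6

[E [E [E [E [T [F q]]] || [T [F q]]] || [T [F q]]] || [T [F ! [F q]]]]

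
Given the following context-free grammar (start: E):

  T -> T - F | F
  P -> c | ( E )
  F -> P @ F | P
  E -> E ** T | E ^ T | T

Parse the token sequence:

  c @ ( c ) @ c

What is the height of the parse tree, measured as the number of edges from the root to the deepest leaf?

9

[E [T [F [P c] @ [F [P ( [E [T [F [P c]]]] )] @ [F [P c]]]]]]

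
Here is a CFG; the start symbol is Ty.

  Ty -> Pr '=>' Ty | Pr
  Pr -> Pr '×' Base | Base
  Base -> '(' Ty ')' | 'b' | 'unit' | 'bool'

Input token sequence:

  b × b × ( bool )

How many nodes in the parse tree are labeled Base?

4

[Ty [Pr [Pr [Pr [Base b]] × [Base b]] × [Base ( [Ty [Pr [Base bool]]] )]]]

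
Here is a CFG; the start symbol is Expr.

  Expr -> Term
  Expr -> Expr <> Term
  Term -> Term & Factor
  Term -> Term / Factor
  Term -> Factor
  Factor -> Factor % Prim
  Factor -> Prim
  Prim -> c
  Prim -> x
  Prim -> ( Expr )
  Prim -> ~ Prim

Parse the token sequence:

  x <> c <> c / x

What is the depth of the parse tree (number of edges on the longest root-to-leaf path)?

[Expr [Expr [Expr [Term [Factor [Prim x]]]] <> [Term [Factor [Prim c]]]] <> [Term [Term [Factor [Prim c]]] / [Factor [Prim x]]]]

6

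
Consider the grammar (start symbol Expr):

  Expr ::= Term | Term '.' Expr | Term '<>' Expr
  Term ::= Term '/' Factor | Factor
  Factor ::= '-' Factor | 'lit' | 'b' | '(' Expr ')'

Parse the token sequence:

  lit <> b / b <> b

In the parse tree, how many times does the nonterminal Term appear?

4

[Expr [Term [Factor lit]] <> [Expr [Term [Term [Factor b]] / [Factor b]] <> [Expr [Term [Factor b]]]]]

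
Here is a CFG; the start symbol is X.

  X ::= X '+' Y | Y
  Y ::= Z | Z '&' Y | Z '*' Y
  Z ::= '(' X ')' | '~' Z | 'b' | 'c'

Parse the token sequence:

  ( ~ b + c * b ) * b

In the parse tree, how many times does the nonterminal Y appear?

[X [Y [Z ( [X [X [Y [Z ~ [Z b]]]] + [Y [Z c] * [Y [Z b]]]] )] * [Y [Z b]]]]

5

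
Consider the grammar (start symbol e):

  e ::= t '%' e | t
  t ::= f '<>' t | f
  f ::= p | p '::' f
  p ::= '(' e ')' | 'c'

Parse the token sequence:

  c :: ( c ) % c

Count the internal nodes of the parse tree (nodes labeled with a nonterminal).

[e [t [f [p c] :: [f [p ( [e [t [f [p c]]]] )]]]] % [e [t [f [p c]]]]]

14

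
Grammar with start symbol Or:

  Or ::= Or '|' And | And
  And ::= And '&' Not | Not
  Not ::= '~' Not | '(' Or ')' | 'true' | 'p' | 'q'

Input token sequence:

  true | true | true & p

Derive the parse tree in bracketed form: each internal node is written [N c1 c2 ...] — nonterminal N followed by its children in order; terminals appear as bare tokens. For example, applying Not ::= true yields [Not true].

Or
Or | And
Or | And | And
And | And | And
Not | And | And
true | And | And
true | Not | And
true | true | And
true | true | And & Not
true | true | Not & Not
true | true | true & Not
true | true | true & p

[Or [Or [Or [And [Not true]]] | [And [Not true]]] | [And [And [Not true]] & [Not p]]]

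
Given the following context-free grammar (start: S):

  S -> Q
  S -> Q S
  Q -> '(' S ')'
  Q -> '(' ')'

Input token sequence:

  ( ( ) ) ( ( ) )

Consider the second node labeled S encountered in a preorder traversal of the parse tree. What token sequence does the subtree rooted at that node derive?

( )

[S [Q ( [S [Q ( )]] )] [S [Q ( [S [Q ( )]] )]]]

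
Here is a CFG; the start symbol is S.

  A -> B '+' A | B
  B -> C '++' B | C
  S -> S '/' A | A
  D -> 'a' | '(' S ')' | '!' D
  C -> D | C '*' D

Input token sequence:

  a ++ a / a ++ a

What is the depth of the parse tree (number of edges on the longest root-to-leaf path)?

[S [S [A [B [C [D a]] ++ [B [C [D a]]]]]] / [A [B [C [D a]] ++ [B [C [D a]]]]]]

7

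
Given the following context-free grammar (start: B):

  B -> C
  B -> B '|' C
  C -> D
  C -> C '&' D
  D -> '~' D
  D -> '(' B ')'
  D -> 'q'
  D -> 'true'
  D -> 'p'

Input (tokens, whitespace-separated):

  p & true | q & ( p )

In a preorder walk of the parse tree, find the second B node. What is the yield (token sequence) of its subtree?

[B [B [C [C [D p]] & [D true]]] | [C [C [D q]] & [D ( [B [C [D p]]] )]]]

p & true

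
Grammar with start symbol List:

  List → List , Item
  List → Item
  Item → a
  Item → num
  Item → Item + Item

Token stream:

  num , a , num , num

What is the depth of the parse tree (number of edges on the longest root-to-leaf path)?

[List [List [List [List [Item num]] , [Item a]] , [Item num]] , [Item num]]

5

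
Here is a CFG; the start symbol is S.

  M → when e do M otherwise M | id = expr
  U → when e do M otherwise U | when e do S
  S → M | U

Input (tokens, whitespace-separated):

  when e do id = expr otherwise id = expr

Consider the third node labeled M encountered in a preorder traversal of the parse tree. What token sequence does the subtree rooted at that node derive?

[S [M when e do [M id = expr] otherwise [M id = expr]]]

id = expr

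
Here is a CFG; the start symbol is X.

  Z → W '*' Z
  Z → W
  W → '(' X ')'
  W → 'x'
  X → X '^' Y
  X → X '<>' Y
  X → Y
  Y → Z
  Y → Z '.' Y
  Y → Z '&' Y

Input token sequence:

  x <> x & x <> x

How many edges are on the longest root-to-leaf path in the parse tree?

[X [X [X [Y [Z [W x]]]] <> [Y [Z [W x]] & [Y [Z [W x]]]]] <> [Y [Z [W x]]]]

6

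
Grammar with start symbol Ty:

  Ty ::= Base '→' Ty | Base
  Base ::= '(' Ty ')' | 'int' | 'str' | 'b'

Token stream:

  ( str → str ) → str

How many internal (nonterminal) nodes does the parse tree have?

8

[Ty [Base ( [Ty [Base str] → [Ty [Base str]]] )] → [Ty [Base str]]]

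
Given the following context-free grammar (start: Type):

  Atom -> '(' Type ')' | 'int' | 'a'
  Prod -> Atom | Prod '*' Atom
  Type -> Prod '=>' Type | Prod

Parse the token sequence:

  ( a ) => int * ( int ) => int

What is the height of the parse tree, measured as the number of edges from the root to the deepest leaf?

[Type [Prod [Atom ( [Type [Prod [Atom a]]] )]] => [Type [Prod [Prod [Atom int]] * [Atom ( [Type [Prod [Atom int]]] )]] => [Type [Prod [Atom int]]]]]

7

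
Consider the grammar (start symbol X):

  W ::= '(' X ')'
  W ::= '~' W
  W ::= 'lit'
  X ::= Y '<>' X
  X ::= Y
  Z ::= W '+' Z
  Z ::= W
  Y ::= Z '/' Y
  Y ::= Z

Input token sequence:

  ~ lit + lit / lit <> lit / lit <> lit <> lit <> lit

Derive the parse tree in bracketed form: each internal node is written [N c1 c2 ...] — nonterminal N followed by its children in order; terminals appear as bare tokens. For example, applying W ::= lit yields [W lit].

[X [Y [Z [W ~ [W lit]] + [Z [W lit]]] / [Y [Z [W lit]]]] <> [X [Y [Z [W lit]] / [Y [Z [W lit]]]] <> [X [Y [Z [W lit]]] <> [X [Y [Z [W lit]]] <> [X [Y [Z [W lit]]]]]]]]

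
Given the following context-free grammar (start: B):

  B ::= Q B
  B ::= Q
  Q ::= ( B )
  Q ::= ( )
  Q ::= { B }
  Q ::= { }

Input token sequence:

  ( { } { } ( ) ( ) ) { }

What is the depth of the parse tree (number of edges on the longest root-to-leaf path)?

[B [Q ( [B [Q { }] [B [Q { }] [B [Q ( )] [B [Q ( )]]]]] )] [B [Q { }]]]

7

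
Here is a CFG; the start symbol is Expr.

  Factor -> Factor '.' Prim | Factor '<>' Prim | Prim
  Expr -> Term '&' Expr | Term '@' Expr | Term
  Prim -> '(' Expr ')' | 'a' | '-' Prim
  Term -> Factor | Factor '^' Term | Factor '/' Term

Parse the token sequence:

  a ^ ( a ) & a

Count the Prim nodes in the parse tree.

[Expr [Term [Factor [Prim a]] ^ [Term [Factor [Prim ( [Expr [Term [Factor [Prim a]]]] )]]]] & [Expr [Term [Factor [Prim a]]]]]

4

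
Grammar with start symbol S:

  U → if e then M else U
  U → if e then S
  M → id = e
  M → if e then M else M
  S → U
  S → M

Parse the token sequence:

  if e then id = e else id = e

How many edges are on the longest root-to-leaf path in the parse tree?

3

[S [M if e then [M id = e] else [M id = e]]]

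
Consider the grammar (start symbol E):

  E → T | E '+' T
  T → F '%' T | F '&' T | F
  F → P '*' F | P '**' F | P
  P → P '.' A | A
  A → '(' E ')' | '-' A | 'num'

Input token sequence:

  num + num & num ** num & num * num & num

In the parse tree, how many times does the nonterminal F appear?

7

[E [E [T [F [P [A num]]]]] + [T [F [P [A num]]] & [T [F [P [A num]] ** [F [P [A num]]]] & [T [F [P [A num]] * [F [P [A num]]]] & [T [F [P [A num]]]]]]]]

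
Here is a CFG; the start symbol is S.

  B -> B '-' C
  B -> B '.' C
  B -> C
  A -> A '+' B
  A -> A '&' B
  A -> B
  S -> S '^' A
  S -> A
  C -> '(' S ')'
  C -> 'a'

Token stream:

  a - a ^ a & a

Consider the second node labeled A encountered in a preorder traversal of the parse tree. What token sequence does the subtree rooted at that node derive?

[S [S [A [B [B [C a]] - [C a]]]] ^ [A [A [B [C a]]] & [B [C a]]]]

a & a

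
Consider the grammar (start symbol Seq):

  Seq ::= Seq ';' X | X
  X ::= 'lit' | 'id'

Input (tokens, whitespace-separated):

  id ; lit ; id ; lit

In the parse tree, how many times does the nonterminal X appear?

4

[Seq [Seq [Seq [Seq [X id]] ; [X lit]] ; [X id]] ; [X lit]]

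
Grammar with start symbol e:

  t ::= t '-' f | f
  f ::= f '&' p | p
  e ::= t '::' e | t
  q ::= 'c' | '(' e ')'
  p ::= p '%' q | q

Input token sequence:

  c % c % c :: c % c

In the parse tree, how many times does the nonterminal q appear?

5

[e [t [f [p [p [p [q c]] % [q c]] % [q c]]]] :: [e [t [f [p [p [q c]] % [q c]]]]]]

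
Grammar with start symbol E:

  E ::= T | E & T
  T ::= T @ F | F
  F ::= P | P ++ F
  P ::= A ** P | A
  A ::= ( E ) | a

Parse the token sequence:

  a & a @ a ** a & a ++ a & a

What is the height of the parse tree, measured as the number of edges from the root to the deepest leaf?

8

[E [E [E [E [T [F [P [A a]]]]] & [T [T [F [P [A a]]]] @ [F [P [A a] ** [P [A a]]]]]] & [T [F [P [A a]] ++ [F [P [A a]]]]]] & [T [F [P [A a]]]]]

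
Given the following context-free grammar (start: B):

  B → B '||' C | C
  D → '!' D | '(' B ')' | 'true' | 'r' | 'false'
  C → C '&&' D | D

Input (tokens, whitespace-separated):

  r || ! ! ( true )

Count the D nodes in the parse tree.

5

[B [B [C [D r]]] || [C [D ! [D ! [D ( [B [C [D true]]] )]]]]]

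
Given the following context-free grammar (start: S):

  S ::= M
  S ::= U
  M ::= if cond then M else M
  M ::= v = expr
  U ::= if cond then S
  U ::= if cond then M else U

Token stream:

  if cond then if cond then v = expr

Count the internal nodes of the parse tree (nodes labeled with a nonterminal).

[S [U if cond then [S [U if cond then [S [M v = expr]]]]]]

6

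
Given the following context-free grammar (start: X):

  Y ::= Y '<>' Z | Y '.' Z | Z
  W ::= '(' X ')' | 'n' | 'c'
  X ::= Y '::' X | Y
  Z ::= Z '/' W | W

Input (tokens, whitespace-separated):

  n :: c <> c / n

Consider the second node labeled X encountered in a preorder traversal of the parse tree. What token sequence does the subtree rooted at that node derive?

[X [Y [Z [W n]]] :: [X [Y [Y [Z [W c]]] <> [Z [Z [W c]] / [W n]]]]]

c <> c / n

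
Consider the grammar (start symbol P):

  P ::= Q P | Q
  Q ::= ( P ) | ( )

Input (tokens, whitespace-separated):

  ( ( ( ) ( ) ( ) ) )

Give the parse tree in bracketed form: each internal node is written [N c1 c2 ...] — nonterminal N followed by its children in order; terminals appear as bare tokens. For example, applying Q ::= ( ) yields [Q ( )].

P
Q
( P )
( Q )
( ( P ) )
( ( Q P ) )
( ( ( ) P ) )
( ( ( ) Q P ) )
( ( ( ) ( ) P ) )
( ( ( ) ( ) Q ) )
( ( ( ) ( ) ( ) ) )

[P [Q ( [P [Q ( [P [Q ( )] [P [Q ( )] [P [Q ( )]]]] )]] )]]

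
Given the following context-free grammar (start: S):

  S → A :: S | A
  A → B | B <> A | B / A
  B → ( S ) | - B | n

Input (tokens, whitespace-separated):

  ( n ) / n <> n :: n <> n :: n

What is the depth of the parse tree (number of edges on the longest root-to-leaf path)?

[S [A [B ( [S [A [B n]]] )] / [A [B n] <> [A [B n]]]] :: [S [A [B n] <> [A [B n]]] :: [S [A [B n]]]]]

6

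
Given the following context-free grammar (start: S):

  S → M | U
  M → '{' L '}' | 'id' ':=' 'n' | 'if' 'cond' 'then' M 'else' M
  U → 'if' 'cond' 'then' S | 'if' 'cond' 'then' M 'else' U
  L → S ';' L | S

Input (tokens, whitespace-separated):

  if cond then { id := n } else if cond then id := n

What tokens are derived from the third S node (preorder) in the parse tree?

id := n

[S [U if cond then [M { [L [S [M id := n]]] }] else [U if cond then [S [M id := n]]]]]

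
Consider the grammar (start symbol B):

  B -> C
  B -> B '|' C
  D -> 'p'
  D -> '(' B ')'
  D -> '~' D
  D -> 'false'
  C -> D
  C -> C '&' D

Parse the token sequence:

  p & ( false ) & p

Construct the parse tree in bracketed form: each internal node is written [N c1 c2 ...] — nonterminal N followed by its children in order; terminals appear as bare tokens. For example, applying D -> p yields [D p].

[B [C [C [C [D p]] & [D ( [B [C [D false]]] )]] & [D p]]]

B
C
C & D
C & D & D
D & D & D
p & D & D
p & ( B ) & D
p & ( C ) & D
p & ( D ) & D
p & ( false ) & D
p & ( false ) & p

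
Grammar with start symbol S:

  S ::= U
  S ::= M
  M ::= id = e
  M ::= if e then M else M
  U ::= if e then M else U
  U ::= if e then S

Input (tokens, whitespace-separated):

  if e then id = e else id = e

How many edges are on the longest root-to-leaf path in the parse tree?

[S [M if e then [M id = e] else [M id = e]]]

3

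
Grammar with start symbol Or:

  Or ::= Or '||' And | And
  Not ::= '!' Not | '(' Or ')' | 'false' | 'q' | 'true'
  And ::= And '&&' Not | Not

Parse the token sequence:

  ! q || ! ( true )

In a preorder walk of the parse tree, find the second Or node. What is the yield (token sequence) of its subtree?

[Or [Or [And [Not ! [Not q]]]] || [And [Not ! [Not ( [Or [And [Not true]]] )]]]]

! q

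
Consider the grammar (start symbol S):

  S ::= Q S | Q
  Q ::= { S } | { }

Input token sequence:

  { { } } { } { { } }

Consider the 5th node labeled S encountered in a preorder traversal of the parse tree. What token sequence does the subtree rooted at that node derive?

{ }

[S [Q { [S [Q { }]] }] [S [Q { }] [S [Q { [S [Q { }]] }]]]]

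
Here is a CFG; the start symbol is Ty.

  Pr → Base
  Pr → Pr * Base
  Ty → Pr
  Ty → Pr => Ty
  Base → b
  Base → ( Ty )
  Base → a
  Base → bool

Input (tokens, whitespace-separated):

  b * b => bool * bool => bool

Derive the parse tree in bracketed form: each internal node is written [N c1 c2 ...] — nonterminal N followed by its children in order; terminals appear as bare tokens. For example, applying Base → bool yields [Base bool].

[Ty [Pr [Pr [Base b]] * [Base b]] => [Ty [Pr [Pr [Base bool]] * [Base bool]] => [Ty [Pr [Base bool]]]]]

Ty
Pr => Ty
Pr * Base => Ty
Base * Base => Ty
b * Base => Ty
b * b => Ty
b * b => Pr => Ty
b * b => Pr * Base => Ty
b * b => Base * Base => Ty
b * b => bool * Base => Ty
b * b => bool * bool => Ty
b * b => bool * bool => Pr
b * b => bool * bool => Base
b * b => bool * bool => bool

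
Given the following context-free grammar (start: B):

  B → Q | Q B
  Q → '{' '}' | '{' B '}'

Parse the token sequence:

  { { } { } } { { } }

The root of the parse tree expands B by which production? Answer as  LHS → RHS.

[B [Q { [B [Q { }] [B [Q { }]]] }] [B [Q { [B [Q { }]] }]]]

B → Q B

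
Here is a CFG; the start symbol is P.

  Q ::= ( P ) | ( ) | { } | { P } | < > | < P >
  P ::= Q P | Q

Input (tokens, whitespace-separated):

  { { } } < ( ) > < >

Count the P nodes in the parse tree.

[P [Q { [P [Q { }]] }] [P [Q < [P [Q ( )]] >] [P [Q < >]]]]

5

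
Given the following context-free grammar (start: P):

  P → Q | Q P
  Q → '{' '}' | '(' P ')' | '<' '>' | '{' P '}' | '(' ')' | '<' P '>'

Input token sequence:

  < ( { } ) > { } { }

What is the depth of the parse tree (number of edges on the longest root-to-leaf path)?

6

[P [Q < [P [Q ( [P [Q { }]] )]] >] [P [Q { }] [P [Q { }]]]]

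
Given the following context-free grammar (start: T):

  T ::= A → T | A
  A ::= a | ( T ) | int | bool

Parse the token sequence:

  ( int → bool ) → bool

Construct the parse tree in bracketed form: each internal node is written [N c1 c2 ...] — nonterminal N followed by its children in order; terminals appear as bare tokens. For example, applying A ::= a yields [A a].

[T [A ( [T [A int] → [T [A bool]]] )] → [T [A bool]]]

T
A → T
( T ) → T
( A → T ) → T
( int → T ) → T
( int → A ) → T
( int → bool ) → T
( int → bool ) → A
( int → bool ) → bool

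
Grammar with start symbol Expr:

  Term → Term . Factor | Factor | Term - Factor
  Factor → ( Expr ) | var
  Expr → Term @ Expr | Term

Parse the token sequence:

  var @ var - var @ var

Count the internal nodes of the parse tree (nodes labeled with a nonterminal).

11

[Expr [Term [Factor var]] @ [Expr [Term [Term [Factor var]] - [Factor var]] @ [Expr [Term [Factor var]]]]]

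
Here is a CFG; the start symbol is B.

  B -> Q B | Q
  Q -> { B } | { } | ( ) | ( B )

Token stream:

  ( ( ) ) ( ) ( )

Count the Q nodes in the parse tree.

4

[B [Q ( [B [Q ( )]] )] [B [Q ( )] [B [Q ( )]]]]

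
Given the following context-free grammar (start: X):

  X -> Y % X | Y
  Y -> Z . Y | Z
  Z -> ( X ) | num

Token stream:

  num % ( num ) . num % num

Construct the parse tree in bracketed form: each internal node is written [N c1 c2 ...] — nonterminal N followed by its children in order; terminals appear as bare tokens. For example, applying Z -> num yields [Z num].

X
Y % X
Z % X
num % X
num % Y % X
num % Z . Y % X
num % ( X ) . Y % X
num % ( Y ) . Y % X
num % ( Z ) . Y % X
num % ( num ) . Y % X
num % ( num ) . Z % X
num % ( num ) . num % X
num % ( num ) . num % Y
num % ( num ) . num % Z
num % ( num ) . num % num

[X [Y [Z num]] % [X [Y [Z ( [X [Y [Z num]]] )] . [Y [Z num]]] % [X [Y [Z num]]]]]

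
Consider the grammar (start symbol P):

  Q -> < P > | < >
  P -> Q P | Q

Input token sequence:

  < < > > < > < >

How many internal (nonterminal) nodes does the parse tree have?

[P [Q < [P [Q < >]] >] [P [Q < >] [P [Q < >]]]]

8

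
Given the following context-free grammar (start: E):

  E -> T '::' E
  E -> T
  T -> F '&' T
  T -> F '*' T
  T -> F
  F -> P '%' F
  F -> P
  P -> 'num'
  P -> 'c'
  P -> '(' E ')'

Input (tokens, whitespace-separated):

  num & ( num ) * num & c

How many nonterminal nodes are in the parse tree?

[E [T [F [P num]] & [T [F [P ( [E [T [F [P num]]]] )]] * [T [F [P num]] & [T [F [P c]]]]]]]

17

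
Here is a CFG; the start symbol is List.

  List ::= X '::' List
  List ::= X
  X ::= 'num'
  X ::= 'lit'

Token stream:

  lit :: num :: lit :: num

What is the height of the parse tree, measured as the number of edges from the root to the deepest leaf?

[List [X lit] :: [List [X num] :: [List [X lit] :: [List [X num]]]]]

5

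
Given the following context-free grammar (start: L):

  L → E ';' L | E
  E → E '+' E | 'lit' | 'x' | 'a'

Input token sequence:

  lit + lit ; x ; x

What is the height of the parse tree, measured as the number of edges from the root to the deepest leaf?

[L [E [E lit] + [E lit]] ; [L [E x] ; [L [E x]]]]

4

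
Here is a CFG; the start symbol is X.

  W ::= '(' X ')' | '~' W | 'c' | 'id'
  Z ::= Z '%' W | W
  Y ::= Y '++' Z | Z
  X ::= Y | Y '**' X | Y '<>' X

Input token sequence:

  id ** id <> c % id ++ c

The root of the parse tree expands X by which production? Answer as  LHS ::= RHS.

X ::= Y '**' X

[X [Y [Z [W id]]] ** [X [Y [Z [W id]]] <> [X [Y [Y [Z [Z [W c]] % [W id]]] ++ [Z [W c]]]]]]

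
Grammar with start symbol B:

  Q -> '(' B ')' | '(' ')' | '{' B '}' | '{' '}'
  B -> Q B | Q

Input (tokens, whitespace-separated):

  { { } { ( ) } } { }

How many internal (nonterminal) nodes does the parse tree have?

[B [Q { [B [Q { }] [B [Q { [B [Q ( )]] }]]] }] [B [Q { }]]]

10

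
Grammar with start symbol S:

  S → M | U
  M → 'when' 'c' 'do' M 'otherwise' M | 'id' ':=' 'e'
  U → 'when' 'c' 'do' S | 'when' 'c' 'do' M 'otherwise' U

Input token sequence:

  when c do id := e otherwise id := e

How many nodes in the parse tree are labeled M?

3

[S [M when c do [M id := e] otherwise [M id := e]]]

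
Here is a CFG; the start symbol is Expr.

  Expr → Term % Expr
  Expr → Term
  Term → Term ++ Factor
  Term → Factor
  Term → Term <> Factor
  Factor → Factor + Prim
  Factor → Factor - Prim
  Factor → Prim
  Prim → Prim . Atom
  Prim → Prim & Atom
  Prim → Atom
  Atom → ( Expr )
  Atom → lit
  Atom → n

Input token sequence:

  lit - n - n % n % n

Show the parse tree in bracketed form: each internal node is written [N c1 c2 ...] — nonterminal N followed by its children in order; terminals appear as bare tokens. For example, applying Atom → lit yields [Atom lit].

Expr
Term % Expr
Factor % Expr
Factor - Prim % Expr
Factor - Prim - Prim % Expr
Prim - Prim - Prim % Expr
Atom - Prim - Prim % Expr
lit - Prim - Prim % Expr
lit - Atom - Prim % Expr
lit - n - Prim % Expr
lit - n - Atom % Expr
lit - n - n % Expr
lit - n - n % Term % Expr
lit - n - n % Factor % Expr
lit - n - n % Prim % Expr
lit - n - n % Atom % Expr
lit - n - n % n % Expr
lit - n - n % n % Term
lit - n - n % n % Factor
lit - n - n % n % Prim
lit - n - n % n % Atom
lit - n - n % n % n

[Expr [Term [Factor [Factor [Factor [Prim [Atom lit]]] - [Prim [Atom n]]] - [Prim [Atom n]]]] % [Expr [Term [Factor [Prim [Atom n]]]] % [Expr [Term [Factor [Prim [Atom n]]]]]]]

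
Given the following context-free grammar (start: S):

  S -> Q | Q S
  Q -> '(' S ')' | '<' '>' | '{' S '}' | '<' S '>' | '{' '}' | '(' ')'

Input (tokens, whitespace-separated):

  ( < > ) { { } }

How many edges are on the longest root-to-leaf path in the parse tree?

5

[S [Q ( [S [Q < >]] )] [S [Q { [S [Q { }]] }]]]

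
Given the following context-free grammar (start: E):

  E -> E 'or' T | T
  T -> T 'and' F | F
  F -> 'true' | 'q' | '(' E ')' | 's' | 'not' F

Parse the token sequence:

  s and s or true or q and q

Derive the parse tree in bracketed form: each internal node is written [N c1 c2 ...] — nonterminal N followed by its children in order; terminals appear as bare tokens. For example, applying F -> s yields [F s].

[E [E [E [T [T [F s]] and [F s]]] or [T [F true]]] or [T [T [F q]] and [F q]]]

E
E or T
E or T or T
T or T or T
T and F or T or T
F and F or T or T
s and F or T or T
s and s or T or T
s and s or F or T
s and s or true or T
s and s or true or T and F
s and s or true or F and F
s and s or true or q and F
s and s or true or q and q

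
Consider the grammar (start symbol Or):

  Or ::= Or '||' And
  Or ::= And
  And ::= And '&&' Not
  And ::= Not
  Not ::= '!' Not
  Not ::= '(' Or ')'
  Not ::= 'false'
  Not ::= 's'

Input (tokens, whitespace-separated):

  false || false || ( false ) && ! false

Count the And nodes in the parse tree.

[Or [Or [Or [And [Not false]]] || [And [Not false]]] || [And [And [Not ( [Or [And [Not false]]] )]] && [Not ! [Not false]]]]

5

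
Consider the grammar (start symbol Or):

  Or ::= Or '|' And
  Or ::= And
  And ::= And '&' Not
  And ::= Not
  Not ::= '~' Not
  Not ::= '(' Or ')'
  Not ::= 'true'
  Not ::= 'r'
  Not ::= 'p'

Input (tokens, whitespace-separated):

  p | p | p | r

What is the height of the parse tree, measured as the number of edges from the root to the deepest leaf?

6

[Or [Or [Or [Or [And [Not p]]] | [And [Not p]]] | [And [Not p]]] | [And [Not r]]]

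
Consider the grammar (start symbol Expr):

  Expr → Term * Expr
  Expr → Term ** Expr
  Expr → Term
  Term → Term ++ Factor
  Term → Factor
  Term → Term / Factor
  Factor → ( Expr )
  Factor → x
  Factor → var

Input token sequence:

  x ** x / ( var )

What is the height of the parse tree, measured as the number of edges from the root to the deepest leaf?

7

[Expr [Term [Factor x]] ** [Expr [Term [Term [Factor x]] / [Factor ( [Expr [Term [Factor var]]] )]]]]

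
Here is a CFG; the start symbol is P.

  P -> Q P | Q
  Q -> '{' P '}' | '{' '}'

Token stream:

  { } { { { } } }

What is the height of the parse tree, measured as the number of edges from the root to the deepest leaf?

7

[P [Q { }] [P [Q { [P [Q { [P [Q { }]] }]] }]]]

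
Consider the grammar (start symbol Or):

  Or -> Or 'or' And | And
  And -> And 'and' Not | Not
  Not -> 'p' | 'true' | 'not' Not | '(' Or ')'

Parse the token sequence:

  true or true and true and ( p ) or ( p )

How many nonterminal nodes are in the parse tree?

[Or [Or [Or [And [Not true]]] or [And [And [And [Not true]] and [Not true]] and [Not ( [Or [And [Not p]]] )]]] or [And [Not ( [Or [And [Not p]]] )]]]

19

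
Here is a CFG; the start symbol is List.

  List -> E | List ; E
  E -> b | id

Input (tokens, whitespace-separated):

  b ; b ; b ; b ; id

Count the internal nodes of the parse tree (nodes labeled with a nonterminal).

[List [List [List [List [List [E b]] ; [E b]] ; [E b]] ; [E b]] ; [E id]]

10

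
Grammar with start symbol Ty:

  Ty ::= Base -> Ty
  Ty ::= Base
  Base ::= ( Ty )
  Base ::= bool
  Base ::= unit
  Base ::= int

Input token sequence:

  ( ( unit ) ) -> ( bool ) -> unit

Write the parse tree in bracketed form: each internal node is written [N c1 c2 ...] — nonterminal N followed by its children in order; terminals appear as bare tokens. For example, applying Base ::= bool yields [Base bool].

[Ty [Base ( [Ty [Base ( [Ty [Base unit]] )]] )] -> [Ty [Base ( [Ty [Base bool]] )] -> [Ty [Base unit]]]]

Ty
Base -> Ty
( Ty ) -> Ty
( Base ) -> Ty
( ( Ty ) ) -> Ty
( ( Base ) ) -> Ty
( ( unit ) ) -> Ty
( ( unit ) ) -> Base -> Ty
( ( unit ) ) -> ( Ty ) -> Ty
( ( unit ) ) -> ( Base ) -> Ty
( ( unit ) ) -> ( bool ) -> Ty
( ( unit ) ) -> ( bool ) -> Base
( ( unit ) ) -> ( bool ) -> unit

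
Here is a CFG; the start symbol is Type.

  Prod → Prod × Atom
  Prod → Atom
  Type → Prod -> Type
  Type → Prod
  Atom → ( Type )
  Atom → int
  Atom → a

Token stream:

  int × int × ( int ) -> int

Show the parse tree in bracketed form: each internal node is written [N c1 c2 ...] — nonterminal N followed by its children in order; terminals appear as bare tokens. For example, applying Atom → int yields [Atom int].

[Type [Prod [Prod [Prod [Atom int]] × [Atom int]] × [Atom ( [Type [Prod [Atom int]]] )]] -> [Type [Prod [Atom int]]]]

Type
Prod -> Type
Prod × Atom -> Type
Prod × Atom × Atom -> Type
Atom × Atom × Atom -> Type
int × Atom × Atom -> Type
int × int × Atom -> Type
int × int × ( Type ) -> Type
int × int × ( Prod ) -> Type
int × int × ( Atom ) -> Type
int × int × ( int ) -> Type
int × int × ( int ) -> Prod
int × int × ( int ) -> Atom
int × int × ( int ) -> int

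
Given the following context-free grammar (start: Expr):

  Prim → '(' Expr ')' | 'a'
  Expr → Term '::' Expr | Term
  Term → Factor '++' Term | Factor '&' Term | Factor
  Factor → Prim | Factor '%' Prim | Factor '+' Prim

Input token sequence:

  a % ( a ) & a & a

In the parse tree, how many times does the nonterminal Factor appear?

[Expr [Term [Factor [Factor [Prim a]] % [Prim ( [Expr [Term [Factor [Prim a]]]] )]] & [Term [Factor [Prim a]] & [Term [Factor [Prim a]]]]]]

5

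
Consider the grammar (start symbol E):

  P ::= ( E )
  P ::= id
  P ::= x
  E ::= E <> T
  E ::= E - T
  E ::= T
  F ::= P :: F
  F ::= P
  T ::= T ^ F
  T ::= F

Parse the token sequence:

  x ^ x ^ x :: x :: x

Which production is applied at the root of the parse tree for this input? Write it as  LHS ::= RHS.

[E [T [T [T [F [P x]]] ^ [F [P x]]] ^ [F [P x] :: [F [P x] :: [F [P x]]]]]]

E ::= T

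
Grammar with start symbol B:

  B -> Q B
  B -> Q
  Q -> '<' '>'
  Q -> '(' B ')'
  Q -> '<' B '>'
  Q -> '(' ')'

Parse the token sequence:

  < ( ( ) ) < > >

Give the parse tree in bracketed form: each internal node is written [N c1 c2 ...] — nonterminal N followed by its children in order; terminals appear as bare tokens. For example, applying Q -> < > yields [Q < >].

B
Q
< B >
< Q B >
< ( B ) B >
< ( Q ) B >
< ( ( ) ) B >
< ( ( ) ) Q >
< ( ( ) ) < > >

[B [Q < [B [Q ( [B [Q ( )]] )] [B [Q < >]]] >]]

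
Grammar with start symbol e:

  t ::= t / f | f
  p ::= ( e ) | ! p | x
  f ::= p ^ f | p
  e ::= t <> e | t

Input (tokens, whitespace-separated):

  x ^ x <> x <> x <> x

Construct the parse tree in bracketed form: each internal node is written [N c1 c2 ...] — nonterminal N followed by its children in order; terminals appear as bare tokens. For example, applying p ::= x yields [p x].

[e [t [f [p x] ^ [f [p x]]]] <> [e [t [f [p x]]] <> [e [t [f [p x]]] <> [e [t [f [p x]]]]]]]

e
t <> e
f <> e
p ^ f <> e
x ^ f <> e
x ^ p <> e
x ^ x <> e
x ^ x <> t <> e
x ^ x <> f <> e
x ^ x <> p <> e
x ^ x <> x <> e
x ^ x <> x <> t <> e
x ^ x <> x <> f <> e
x ^ x <> x <> p <> e
x ^ x <> x <> x <> e
x ^ x <> x <> x <> t
x ^ x <> x <> x <> f
x ^ x <> x <> x <> p
x ^ x <> x <> x <> x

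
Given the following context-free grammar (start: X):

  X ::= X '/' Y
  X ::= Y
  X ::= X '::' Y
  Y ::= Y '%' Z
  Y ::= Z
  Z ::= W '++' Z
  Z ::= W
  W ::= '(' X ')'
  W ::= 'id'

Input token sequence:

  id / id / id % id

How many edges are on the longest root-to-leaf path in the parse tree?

[X [X [X [Y [Z [W id]]]] / [Y [Z [W id]]]] / [Y [Y [Z [W id]]] % [Z [W id]]]]

6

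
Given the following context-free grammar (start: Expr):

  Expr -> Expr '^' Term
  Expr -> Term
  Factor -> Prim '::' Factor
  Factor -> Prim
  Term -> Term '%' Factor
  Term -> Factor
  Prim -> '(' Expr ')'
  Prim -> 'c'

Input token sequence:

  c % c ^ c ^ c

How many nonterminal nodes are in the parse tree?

[Expr [Expr [Expr [Term [Term [Factor [Prim c]]] % [Factor [Prim c]]]] ^ [Term [Factor [Prim c]]]] ^ [Term [Factor [Prim c]]]]

15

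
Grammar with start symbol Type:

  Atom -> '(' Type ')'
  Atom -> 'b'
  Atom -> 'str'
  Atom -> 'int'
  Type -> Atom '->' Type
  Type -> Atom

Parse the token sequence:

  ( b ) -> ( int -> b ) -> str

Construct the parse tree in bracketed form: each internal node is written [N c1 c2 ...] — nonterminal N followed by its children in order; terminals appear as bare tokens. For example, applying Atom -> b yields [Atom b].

Type
Atom -> Type
( Type ) -> Type
( Atom ) -> Type
( b ) -> Type
( b ) -> Atom -> Type
( b ) -> ( Type ) -> Type
( b ) -> ( Atom -> Type ) -> Type
( b ) -> ( int -> Type ) -> Type
( b ) -> ( int -> Atom ) -> Type
( b ) -> ( int -> b ) -> Type
( b ) -> ( int -> b ) -> Atom
( b ) -> ( int -> b ) -> str

[Type [Atom ( [Type [Atom b]] )] -> [Type [Atom ( [Type [Atom int] -> [Type [Atom b]]] )] -> [Type [Atom str]]]]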